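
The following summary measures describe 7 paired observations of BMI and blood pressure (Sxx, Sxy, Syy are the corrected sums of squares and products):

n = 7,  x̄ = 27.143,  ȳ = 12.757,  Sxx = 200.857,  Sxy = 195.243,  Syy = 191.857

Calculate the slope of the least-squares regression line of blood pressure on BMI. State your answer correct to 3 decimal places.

0.972

b = Sxy/Sxx = 195.243/200.857 = 0.972050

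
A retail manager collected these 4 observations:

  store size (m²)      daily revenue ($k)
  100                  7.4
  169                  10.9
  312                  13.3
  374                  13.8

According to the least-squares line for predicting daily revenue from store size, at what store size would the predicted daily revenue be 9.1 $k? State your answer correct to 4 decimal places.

136.7302

n = 4, Σx = 955, Σy = 45.4, Σxy = 11892.9, Σx² = 275781
Sxx = Σx² − (Σx)²/n = 275781 − 228006.25 = 47774.75
Sxy = Σxy − (Σx)(Σy)/n = 11892.9 − 10839.25 = 1053.65
b = Sxy/Sxx = 1053.65/47774.75 = 0.022055
a = ȳ − b·x̄ = 11.35 − 0.022055·238.75 = 6.084479
Set a + b·x = 9.1: x = (9.1 − 6.084479) / 0.022055 = 136.730176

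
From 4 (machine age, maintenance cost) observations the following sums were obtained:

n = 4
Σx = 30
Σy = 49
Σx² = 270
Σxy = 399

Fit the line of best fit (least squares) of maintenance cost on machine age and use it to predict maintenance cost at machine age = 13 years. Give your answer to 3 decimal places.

16.100

Sxx = Σx² − (Σx)²/n = 270 − 225 = 45
Sxy = Σxy − (Σx)(Σy)/n = 399 − 367.5 = 31.5
b = Sxy/Sxx = 31.5/45 = 0.7
a = ȳ − b·x̄ = 12.25 − 0.7·7.5 = 7
ŷ(13) = a + b·13 = 7 + 0.7·13 = 16.1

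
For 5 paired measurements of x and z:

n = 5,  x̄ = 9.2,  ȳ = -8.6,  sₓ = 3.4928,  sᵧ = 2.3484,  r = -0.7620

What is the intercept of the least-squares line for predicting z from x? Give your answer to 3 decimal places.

-3.887

b = r · sᵧ/sₓ = -0.762 · 2.3484/3.4928 = -0.512334
a = ȳ − b·x̄ = -8.6 − (-0.512334)·9.2 = -3.886526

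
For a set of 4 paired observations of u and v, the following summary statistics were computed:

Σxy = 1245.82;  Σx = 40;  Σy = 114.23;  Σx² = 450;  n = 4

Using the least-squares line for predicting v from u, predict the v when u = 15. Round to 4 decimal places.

Sxx = Σx² − (Σx)²/n = 450 − 400 = 50
Sxy = Σxy − (Σx)(Σy)/n = 1245.82 − 1142.3 = 103.52
b = Sxy/Sxx = 103.52/50 = 2.0704
a = ȳ − b·x̄ = 28.5575 − 2.0704·10 = 7.8535
ŷ(15) = a + b·15 = 7.8535 + 2.0704·15 = 38.9095

38.9095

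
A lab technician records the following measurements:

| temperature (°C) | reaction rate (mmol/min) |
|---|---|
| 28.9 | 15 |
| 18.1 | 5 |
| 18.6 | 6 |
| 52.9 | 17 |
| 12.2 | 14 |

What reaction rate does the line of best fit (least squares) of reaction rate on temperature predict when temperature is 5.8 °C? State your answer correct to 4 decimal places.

7.1791

n = 5, Σx = 130.7, Σy = 57, Σxy = 1705.7, Σx² = 4456.03
Sxx = Σx² − (Σx)²/n = 4456.03 − 3416.498 = 1039.532
Sxy = Σxy − (Σx)(Σy)/n = 1705.7 − 1489.98 = 215.72
b = Sxy/Sxx = 215.72/1039.532 = 0.207516
a = ȳ − b·x̄ = 11.4 − 0.207516·26.14 = 5.975520
ŷ(5.8) = a + b·5.8 = 5.975520 + 0.207516·5.8 = 7.179115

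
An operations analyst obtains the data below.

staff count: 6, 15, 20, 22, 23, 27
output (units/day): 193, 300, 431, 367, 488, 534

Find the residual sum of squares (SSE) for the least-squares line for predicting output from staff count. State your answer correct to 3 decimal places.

7850.334

n = 6, Σx = 113, Σy = 2313, Σxy = 47994, Σx² = 2403, Σy² = 970999
Sxx = Σx² − (Σx)²/n = 2403 − 2128.166667 = 274.833333
Sxy = Σxy − (Σx)(Σy)/n = 47994 − 43561.5 = 4432.5
Syy = Σy² − (Σy)²/n = 970999 − 891661.5 = 79337.5
b = Sxy/Sxx = 4432.5/274.833333 = 16.127956
SSE = Syy − b·Sxy = 79337.5 − 16.127956·4432.5 = 7850.333535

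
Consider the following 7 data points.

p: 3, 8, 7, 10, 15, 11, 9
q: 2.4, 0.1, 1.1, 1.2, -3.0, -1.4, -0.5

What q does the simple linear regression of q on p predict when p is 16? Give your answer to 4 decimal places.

-3.1131

n = 7, Σx = 63, Σy = -0.1, Σxy = -37.2, Σx² = 649
Sxx = Σx² − (Σx)²/n = 649 − 567 = 82
Sxy = Σxy − (Σx)(Σy)/n = -37.2 − (-0.9) = -36.3
b = Sxy/Sxx = -36.3/82 = -0.442683
a = ȳ − b·x̄ = -0.014286 − (-0.442683)·9 = 3.969861
ŷ(16) = a + b·16 = 3.969861 + (-0.442683)·16 = -3.113066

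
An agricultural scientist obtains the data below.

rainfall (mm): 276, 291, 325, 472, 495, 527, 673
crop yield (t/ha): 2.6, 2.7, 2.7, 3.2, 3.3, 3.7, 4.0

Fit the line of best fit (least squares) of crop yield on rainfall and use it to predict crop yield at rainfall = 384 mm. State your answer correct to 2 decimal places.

2.98

n = 7, Σx = 3059, Σy = 22.2, Σxy = 10166.6, Σx² = 1464949
Sxx = Σx² − (Σx)²/n = 1464949 − 1336783 = 128166
Sxy = Σxy − (Σx)(Σy)/n = 10166.6 − 9701.4 = 465.2
b = Sxy/Sxx = 465.2/128166 = 0.003630
a = ȳ − b·x̄ = 3.171429 − 0.003630·437 = 1.585264
ŷ(384) = a + b·384 = 1.585264 + 0.003630·384 = 2.979056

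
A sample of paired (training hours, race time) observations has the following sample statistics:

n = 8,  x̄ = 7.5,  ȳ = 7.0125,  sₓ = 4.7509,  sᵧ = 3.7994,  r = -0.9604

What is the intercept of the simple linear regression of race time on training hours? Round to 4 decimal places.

b = r · sᵧ/sₓ = -0.9604 · 3.7994/4.7509 = -0.768053
a = ȳ − b·x̄ = 7.0125 − (-0.768053)·7.5 = 12.772899

12.7729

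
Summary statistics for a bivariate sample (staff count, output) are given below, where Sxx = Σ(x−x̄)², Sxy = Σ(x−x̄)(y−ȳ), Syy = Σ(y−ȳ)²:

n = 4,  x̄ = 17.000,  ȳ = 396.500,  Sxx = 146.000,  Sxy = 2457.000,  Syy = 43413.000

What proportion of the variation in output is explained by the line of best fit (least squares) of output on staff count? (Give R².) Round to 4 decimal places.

R² = Sxy²/(Sxx·Syy) = (2457)²/(146·43413) = 0.952440

0.9524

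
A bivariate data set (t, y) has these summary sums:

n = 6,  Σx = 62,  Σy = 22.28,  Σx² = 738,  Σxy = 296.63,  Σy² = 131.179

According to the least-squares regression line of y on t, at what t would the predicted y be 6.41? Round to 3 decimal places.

14.286

Sxx = Σx² − (Σx)²/n = 738 − 640.666667 = 97.333333
Sxy = Σxy − (Σx)(Σy)/n = 296.63 − 230.226667 = 66.403333
b = Sxy/Sxx = 66.403333/97.333333 = 0.682226
a = ȳ − b·x̄ = 3.713333 − 0.682226·10.333333 = -3.336336
Set a + b·x = 6.41: x = (6.41 − (-3.336336)) / 0.682226 = 14.286080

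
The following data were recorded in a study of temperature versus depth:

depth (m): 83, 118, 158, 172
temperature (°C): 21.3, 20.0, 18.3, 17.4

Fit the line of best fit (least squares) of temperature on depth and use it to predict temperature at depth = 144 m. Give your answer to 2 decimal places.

n = 4, Σx = 531, Σy = 77, Σxy = 10012.1, Σx² = 75361
Sxx = Σx² − (Σx)²/n = 75361 − 70490.25 = 4870.75
Sxy = Σxy − (Σx)(Σy)/n = 10012.1 − 10221.75 = -209.65
b = Sxy/Sxx = -209.65/4870.75 = -0.043043
a = ȳ − b·x̄ = 19.25 − (-0.043043)·132.75 = 24.963912
ŷ(144) = a + b·144 = 24.963912 + (-0.043043)·144 = 18.765770

18.77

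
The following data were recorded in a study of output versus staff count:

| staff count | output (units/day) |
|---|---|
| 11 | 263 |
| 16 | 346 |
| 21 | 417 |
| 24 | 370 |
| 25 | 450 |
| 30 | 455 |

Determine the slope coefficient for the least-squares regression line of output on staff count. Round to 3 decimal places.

n = 6, Σx = 127, Σy = 2301, Σxy = 50966, Σx² = 2919
Sxx = Σx² − (Σx)²/n = 2919 − 2688.166667 = 230.833333
Sxy = Σxy − (Σx)(Σy)/n = 50966 − 48704.5 = 2261.5
b = Sxy/Sxx = 2261.5/230.833333 = 9.797112

9.797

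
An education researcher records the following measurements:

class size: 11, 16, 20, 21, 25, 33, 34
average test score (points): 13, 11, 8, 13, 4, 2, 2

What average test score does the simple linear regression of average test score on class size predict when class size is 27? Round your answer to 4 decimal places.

n = 7, Σx = 160, Σy = 53, Σxy = 986, Σx² = 4088
Sxx = Σx² − (Σx)²/n = 4088 − 3657.142857 = 430.857143
Sxy = Σxy − (Σx)(Σy)/n = 986 − 1211.428571 = -225.428571
b = Sxy/Sxx = -225.428571/430.857143 = -0.523210
a = ȳ − b·x̄ = 7.571429 − (-0.523210)·22.857143 = 19.530504
ŷ(27) = a + b·27 = 19.530504 + (-0.523210)·27 = 5.403846

5.4038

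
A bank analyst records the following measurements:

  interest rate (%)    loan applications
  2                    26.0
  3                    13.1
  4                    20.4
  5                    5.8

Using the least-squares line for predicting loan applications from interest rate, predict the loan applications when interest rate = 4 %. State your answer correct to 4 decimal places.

13.6600

n = 4, Σx = 14, Σy = 65.3, Σxy = 201.9, Σx² = 54
Sxx = Σx² − (Σx)²/n = 54 − 49 = 5
Sxy = Σxy − (Σx)(Σy)/n = 201.9 − 228.55 = -26.65
b = Sxy/Sxx = -26.65/5 = -5.33
a = ȳ − b·x̄ = 16.325 − (-5.33)·3.5 = 34.98
ŷ(4) = a + b·4 = 34.98 + (-5.33)·4 = 13.66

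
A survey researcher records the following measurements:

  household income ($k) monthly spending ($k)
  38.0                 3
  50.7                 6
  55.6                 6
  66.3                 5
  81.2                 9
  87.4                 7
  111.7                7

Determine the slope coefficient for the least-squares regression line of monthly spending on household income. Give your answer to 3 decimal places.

n = 7, Σx = 490.9, Σy = 43, Σxy = 3207.8, Σx² = 38210.63
Sxx = Σx² − (Σx)²/n = 38210.63 − 34426.115714 = 3784.514286
Sxy = Σxy − (Σx)(Σy)/n = 3207.8 − 3015.528571 = 192.271429
b = Sxy/Sxx = 192.271429/3784.514286 = 0.050805

0.051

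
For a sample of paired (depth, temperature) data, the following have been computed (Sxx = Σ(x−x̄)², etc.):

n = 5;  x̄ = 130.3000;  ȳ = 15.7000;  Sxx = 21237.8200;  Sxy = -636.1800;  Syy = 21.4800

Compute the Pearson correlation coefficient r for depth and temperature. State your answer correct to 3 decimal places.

r = Sxy/√(Sxx·Syy) = -636.18/√(456188.3736) = -636.18/675.417185 = -0.941907

-0.942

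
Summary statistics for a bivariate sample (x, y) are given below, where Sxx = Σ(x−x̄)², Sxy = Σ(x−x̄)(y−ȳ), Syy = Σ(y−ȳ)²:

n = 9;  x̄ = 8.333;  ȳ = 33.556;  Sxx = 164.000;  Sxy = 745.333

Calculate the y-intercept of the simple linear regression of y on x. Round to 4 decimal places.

-4.3151

b = Sxy/Sxx = 745.333/164 = 4.544713
a = ȳ − b·x̄ = 33.556 − 4.544713·8.333 = -4.315097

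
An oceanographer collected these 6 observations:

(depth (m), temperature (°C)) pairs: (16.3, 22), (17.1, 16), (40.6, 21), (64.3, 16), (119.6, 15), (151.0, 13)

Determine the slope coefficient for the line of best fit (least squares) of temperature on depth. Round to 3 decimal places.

n = 6, Σx = 408.9, Σy = 103, Σxy = 6270.6, Σx² = 43446.11
Sxx = Σx² − (Σx)²/n = 43446.11 − 27866.535 = 15579.575
Sxy = Σxy − (Σx)(Σy)/n = 6270.6 − 7019.45 = -748.85
b = Sxy/Sxx = -748.85/15579.575 = -0.048066

-0.048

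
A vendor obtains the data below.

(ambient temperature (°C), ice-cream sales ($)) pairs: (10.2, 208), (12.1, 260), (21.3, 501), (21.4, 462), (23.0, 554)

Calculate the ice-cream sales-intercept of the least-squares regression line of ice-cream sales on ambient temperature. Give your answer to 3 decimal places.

-52.177

n = 5, Σx = 88, Σy = 1985, Σxy = 38567.7, Σx² = 1691.1
Sxx = Σx² − (Σx)²/n = 1691.1 − 1548.8 = 142.3
Sxy = Σxy − (Σx)(Σy)/n = 38567.7 − 34936 = 3631.7
b = Sxy/Sxx = 3631.7/142.3 = 25.521434
a = ȳ − b·x̄ = 397 − 25.521434·17.6 = -52.177231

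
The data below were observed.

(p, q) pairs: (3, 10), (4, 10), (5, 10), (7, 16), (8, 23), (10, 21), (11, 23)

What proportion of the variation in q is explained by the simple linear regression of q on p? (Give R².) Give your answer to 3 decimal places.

n = 7, Σx = 48, Σy = 113, Σxy = 879, Σx² = 384, Σy² = 2055
Sxx = Σx² − (Σx)²/n = 384 − 329.142857 = 54.857143
Sxy = Σxy − (Σx)(Σy)/n = 879 − 774.857143 = 104.142857
Syy = Σy² − (Σy)²/n = 2055 − 1824.142857 = 230.857143
R² = Sxy²/(Sxx·Syy) = (104.142857)²/(54.857143·230.857143) = 0.856411

0.856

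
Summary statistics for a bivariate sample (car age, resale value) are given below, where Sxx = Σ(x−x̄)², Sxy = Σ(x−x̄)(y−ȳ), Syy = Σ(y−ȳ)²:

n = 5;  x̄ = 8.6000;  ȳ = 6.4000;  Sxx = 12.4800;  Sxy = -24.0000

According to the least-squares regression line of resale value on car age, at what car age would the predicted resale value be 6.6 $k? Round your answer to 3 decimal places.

b = Sxy/Sxx = -24/12.48 = -1.923077
a = ȳ − b·x̄ = 6.4 − (-1.923077)·8.6 = 22.938462
Set a + b·x = 6.6: x = (6.6 − 22.938462) / (-1.923077) = 8.496

8.496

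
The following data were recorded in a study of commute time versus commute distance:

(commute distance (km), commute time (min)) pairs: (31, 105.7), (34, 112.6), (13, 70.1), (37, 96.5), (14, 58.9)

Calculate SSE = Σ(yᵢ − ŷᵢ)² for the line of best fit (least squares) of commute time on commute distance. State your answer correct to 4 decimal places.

n = 5, Σx = 129, Σy = 443.8, Σxy = 12411.5, Σx² = 3851, Σy² = 41546.72
Sxx = Σx² − (Σx)²/n = 3851 − 3328.2 = 522.8
Sxy = Σxy − (Σx)(Σy)/n = 12411.5 − 11450.04 = 961.46
Syy = Σy² − (Σy)²/n = 41546.72 − 39391.688 = 2155.032
b = Sxy/Sxx = 961.46/522.8 = 1.839059
SSE = Syy − b·Sxy = 2155.032 − 1.839059·961.46 = 386.850417

386.8504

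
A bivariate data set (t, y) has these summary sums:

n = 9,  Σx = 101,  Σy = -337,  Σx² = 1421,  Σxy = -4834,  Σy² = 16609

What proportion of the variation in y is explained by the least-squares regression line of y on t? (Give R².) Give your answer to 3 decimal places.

0.965

Sxx = Σx² − (Σx)²/n = 1421 − 1133.444444 = 287.555556
Sxy = Σxy − (Σx)(Σy)/n = -4834 − (-3781.888889) = -1052.111111
Syy = Σy² − (Σy)²/n = 16609 − 12618.777778 = 3990.222222
R² = Sxy²/(Sxx·Syy) = (-1052.111111)²/(287.555556·3990.222222) = 0.964727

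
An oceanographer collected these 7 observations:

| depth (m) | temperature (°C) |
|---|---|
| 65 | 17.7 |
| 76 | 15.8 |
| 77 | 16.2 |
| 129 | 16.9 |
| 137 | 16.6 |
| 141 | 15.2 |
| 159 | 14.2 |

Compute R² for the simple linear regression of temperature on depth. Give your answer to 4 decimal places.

n = 7, Σx = 784, Σy = 112.6, Σxy = 12454, Σx² = 96502, Σy² = 1819.22
Sxx = Σx² − (Σx)²/n = 96502 − 87808 = 8694
Sxy = Σxy − (Σx)(Σy)/n = 12454 − 12611.2 = -157.2
Syy = Σy² − (Σy)²/n = 1819.22 − 1811.251429 = 7.968571
R² = Sxy²/(Sxx·Syy) = (-157.2)²/(8694·7.968571) = 0.356702

0.3567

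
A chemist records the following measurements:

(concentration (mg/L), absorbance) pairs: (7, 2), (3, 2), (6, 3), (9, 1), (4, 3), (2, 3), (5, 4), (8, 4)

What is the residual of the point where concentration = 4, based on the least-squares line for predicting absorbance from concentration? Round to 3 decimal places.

0.107

n = 8, Σx = 44, Σy = 22, Σxy = 117, Σx² = 284
Sxx = Σx² − (Σx)²/n = 284 − 242 = 42
Sxy = Σxy − (Σx)(Σy)/n = 117 − 121 = -4
b = Sxy/Sxx = -4/42 = -0.095238
a = ȳ − b·x̄ = 2.75 − (-0.095238)·5.5 = 3.273810
ŷ(4) = 3.273810 + (-0.095238)·4 = 2.892857
residual = y − ŷ = 3 − 2.892857 = 0.107143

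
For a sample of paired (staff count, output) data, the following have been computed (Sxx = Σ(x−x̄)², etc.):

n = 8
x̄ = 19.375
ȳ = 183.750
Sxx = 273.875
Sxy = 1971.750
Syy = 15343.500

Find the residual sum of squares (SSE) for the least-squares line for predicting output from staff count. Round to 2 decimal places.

b = Sxy/Sxx = 1971.75/273.875 = 7.199452
SSE = Syy − b·Sxy = 15343.5 − 7.199452·1971.75 = 1147.979918

1147.98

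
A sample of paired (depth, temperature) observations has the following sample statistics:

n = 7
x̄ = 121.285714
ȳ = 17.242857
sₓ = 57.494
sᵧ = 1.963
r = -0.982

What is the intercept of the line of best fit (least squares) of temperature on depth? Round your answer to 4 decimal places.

21.3093

b = r · sᵧ/sₓ = -0.982 · 1.963/57.494 = -0.033528
a = ȳ − b·x̄ = 17.242857 − (-0.033528)·121.285714 = 21.309340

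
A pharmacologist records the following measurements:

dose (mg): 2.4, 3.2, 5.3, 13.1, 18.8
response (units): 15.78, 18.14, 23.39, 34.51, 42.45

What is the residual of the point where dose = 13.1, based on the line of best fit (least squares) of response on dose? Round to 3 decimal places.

n = 5, Σx = 42.8, Σy = 134.27, Σxy = 1470.028, Σx² = 569.14
Sxx = Σx² − (Σx)²/n = 569.14 − 366.368 = 202.772
Sxy = Σxy − (Σx)(Σy)/n = 1470.028 − 1149.3512 = 320.6768
b = Sxy/Sxx = 320.6768/202.772 = 1.581465
a = ȳ − b·x̄ = 26.854 − 1.581465·8.56 = 13.316660
ŷ(13.1) = 13.316660 + 1.581465·13.1 = 34.033851
residual = y − ŷ = 34.51 − 34.033851 = 0.476149

0.476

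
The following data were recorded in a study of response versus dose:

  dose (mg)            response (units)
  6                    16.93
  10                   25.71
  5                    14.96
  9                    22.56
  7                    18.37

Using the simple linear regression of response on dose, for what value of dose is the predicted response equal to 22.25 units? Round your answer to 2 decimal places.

8.62

n = 5, Σx = 37, Σy = 98.53, Σxy = 765.11, Σx² = 291
Sxx = Σx² − (Σx)²/n = 291 − 273.8 = 17.2
Sxy = Σxy − (Σx)(Σy)/n = 765.11 − 729.122 = 35.988
b = Sxy/Sxx = 35.988/17.2 = 2.092326
a = ȳ − b·x̄ = 19.706 − 2.092326·7.4 = 4.222791
Set a + b·x = 22.25: x = (22.25 − 4.222791) / 2.092326 = 8.615872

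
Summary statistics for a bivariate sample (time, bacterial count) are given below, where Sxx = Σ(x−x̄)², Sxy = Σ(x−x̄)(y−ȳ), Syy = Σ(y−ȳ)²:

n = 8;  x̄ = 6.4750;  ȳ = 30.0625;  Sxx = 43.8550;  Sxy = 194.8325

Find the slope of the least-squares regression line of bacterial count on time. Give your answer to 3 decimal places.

4.443

b = Sxy/Sxx = 194.8325/43.855 = 4.442652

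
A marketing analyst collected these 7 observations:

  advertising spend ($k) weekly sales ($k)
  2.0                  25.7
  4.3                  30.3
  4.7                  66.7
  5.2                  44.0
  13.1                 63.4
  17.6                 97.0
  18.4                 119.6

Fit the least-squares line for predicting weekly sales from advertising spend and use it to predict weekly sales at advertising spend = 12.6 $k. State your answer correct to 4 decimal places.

78.8197

n = 7, Σx = 65.3, Σy = 446.7, Σxy = 5462.36, Σx² = 891.55
Sxx = Σx² − (Σx)²/n = 891.55 − 609.155714 = 282.394286
Sxy = Σxy − (Σx)(Σy)/n = 5462.36 − 4167.072857 = 1295.287143
b = Sxy/Sxx = 1295.287143/282.394286 = 4.586804
a = ȳ − b·x̄ = 63.814286 − 4.586804·9.328571 = 21.025960
ŷ(12.6) = a + b·12.6 = 21.025960 + 4.586804·12.6 = 78.819686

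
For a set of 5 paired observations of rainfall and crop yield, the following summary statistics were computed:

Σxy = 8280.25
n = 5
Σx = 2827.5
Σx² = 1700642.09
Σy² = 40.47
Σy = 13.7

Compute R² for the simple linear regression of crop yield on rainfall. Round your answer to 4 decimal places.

0.9525

Sxx = Σx² − (Σx)²/n = 1700642.09 − 1598951.25 = 101690.84
Sxy = Σxy − (Σx)(Σy)/n = 8280.25 − 7747.35 = 532.9
Syy = Σy² − (Σy)²/n = 40.47 − 37.538 = 2.932
R² = Sxy²/(Sxx·Syy) = (532.9)²/(101690.84·2.932) = 0.952458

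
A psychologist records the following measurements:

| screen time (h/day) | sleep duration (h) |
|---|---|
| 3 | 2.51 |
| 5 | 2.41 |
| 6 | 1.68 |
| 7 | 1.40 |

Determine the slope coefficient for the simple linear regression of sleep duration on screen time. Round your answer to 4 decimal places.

n = 4, Σx = 21, Σy = 8, Σxy = 39.46, Σx² = 119
Sxx = Σx² − (Σx)²/n = 119 − 110.25 = 8.75
Sxy = Σxy − (Σx)(Σy)/n = 39.46 − 42 = -2.54
b = Sxy/Sxx = -2.54/8.75 = -0.290286

-0.2903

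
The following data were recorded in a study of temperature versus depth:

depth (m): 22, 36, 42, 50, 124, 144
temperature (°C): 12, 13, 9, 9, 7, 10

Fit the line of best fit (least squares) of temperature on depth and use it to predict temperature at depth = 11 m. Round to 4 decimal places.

n = 6, Σx = 418, Σy = 60, Σxy = 3868, Σx² = 42156
Sxx = Σx² − (Σx)²/n = 42156 − 29120.666667 = 13035.333333
Sxy = Σxy − (Σx)(Σy)/n = 3868 − 4180 = -312
b = Sxy/Sxx = -312/13035.333333 = -0.023935
a = ȳ − b·x̄ = 10 − (-0.023935)·69.666667 = 11.667468
ŷ(11) = a + b·11 = 11.667468 + (-0.023935)·11 = 11.404184

11.4042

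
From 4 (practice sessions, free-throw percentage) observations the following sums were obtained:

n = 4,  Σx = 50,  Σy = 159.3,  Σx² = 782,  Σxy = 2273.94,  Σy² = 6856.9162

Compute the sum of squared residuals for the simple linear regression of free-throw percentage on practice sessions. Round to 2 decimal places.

Sxx = Σx² − (Σx)²/n = 782 − 625 = 157
Sxy = Σxy − (Σx)(Σy)/n = 2273.94 − 1991.25 = 282.69
Syy = Σy² − (Σy)²/n = 6856.9162 − 6344.1225 = 512.7937
b = Sxy/Sxx = 282.69/157 = 1.800573
SSE = Syy − b·Sxy = 512.7937 − 1.800573·282.69 = 3.789648

3.79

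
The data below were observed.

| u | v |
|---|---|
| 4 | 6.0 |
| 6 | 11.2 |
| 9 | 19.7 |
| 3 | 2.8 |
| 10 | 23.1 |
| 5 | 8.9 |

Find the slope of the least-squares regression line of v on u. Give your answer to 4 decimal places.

n = 6, Σx = 37, Σy = 71.7, Σxy = 552.4, Σx² = 267
Sxx = Σx² − (Σx)²/n = 267 − 228.166667 = 38.833333
Sxy = Σxy − (Σx)(Σy)/n = 552.4 − 442.15 = 110.25
b = Sxy/Sxx = 110.25/38.833333 = 2.839056

2.8391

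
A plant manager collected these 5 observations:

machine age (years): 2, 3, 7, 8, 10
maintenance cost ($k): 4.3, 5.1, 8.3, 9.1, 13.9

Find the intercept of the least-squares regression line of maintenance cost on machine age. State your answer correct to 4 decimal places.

n = 5, Σx = 30, Σy = 40.7, Σxy = 293.8, Σx² = 226
Sxx = Σx² − (Σx)²/n = 226 − 180 = 46
Sxy = Σxy − (Σx)(Σy)/n = 293.8 − 244.2 = 49.6
b = Sxy/Sxx = 49.6/46 = 1.078261
a = ȳ − b·x̄ = 8.14 − 1.078261·6 = 1.670435

1.6704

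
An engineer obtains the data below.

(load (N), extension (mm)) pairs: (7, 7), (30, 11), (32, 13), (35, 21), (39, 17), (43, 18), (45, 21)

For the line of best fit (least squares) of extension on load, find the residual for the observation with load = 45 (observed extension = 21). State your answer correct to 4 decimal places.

n = 7, Σx = 231, Σy = 108, Σxy = 3912, Σx² = 8593
Sxx = Σx² − (Σx)²/n = 8593 − 7623 = 970
Sxy = Σxy − (Σx)(Σy)/n = 3912 − 3564 = 348
b = Sxy/Sxx = 348/970 = 0.358763
a = ȳ − b·x̄ = 15.428571 − 0.358763·33 = 3.589396
ŷ(45) = 3.589396 + 0.358763·45 = 19.733726
residual = y − ŷ = 21 − 19.733726 = 1.266274

1.2663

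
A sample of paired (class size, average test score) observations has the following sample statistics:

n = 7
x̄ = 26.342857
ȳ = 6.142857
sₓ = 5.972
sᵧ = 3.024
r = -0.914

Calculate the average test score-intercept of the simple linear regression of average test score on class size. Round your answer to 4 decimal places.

18.3347

b = r · sᵧ/sₓ = -0.914 · 3.024/5.972 = -0.462816
a = ȳ − b·x̄ = 6.142857 − (-0.462816)·26.342857 = 18.334748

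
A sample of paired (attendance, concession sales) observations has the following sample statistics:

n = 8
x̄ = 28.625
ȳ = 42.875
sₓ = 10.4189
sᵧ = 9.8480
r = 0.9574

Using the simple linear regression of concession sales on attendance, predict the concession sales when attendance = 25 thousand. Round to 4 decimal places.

b = r · sᵧ/sₓ = 0.9574 · 9.848/10.4189 = 0.904940
a = ȳ − b·x̄ = 42.875 − 0.904940·28.625 = 16.971104
ŷ(25) = a + b·25 = 16.971104 + 0.904940·25 = 39.594594

39.5946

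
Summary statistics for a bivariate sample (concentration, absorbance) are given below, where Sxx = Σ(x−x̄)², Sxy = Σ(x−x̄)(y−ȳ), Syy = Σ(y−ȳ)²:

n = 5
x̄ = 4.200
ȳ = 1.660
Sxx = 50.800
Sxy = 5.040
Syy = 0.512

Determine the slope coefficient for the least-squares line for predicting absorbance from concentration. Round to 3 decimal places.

0.099

b = Sxy/Sxx = 5.04/50.8 = 0.099213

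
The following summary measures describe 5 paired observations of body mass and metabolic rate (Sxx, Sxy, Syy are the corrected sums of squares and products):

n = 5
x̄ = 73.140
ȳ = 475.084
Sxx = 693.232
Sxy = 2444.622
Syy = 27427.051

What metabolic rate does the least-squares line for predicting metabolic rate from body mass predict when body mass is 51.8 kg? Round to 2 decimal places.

399.83

b = Sxy/Sxx = 2444.622/693.232 = 3.526413
a = ȳ − b·x̄ = 475.084 − 3.526413·73.14 = 217.162189
ŷ(51.8) = a + b·51.8 = 217.162189 + 3.526413·51.8 = 399.830357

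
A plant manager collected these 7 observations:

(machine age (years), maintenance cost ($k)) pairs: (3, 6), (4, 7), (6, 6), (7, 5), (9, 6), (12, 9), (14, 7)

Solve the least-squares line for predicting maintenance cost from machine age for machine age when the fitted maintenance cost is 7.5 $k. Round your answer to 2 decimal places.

n = 7, Σx = 55, Σy = 46, Σxy = 377, Σx² = 531
Sxx = Σx² − (Σx)²/n = 531 − 432.142857 = 98.857143
Sxy = Σxy − (Σx)(Σy)/n = 377 − 361.428571 = 15.571429
b = Sxy/Sxx = 15.571429/98.857143 = 0.157514
a = ȳ − b·x̄ = 6.571429 − 0.157514·7.857143 = 5.333815
Set a + b·x = 7.5: x = (7.5 − 5.333815) / 0.157514 = 13.752294

13.75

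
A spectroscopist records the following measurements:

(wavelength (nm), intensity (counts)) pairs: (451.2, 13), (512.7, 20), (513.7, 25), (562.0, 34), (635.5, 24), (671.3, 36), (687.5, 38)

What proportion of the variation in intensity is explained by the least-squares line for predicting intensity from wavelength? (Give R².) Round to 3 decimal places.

n = 7, Σx = 4033.9, Σy = 190, Σxy = 113613.9, Σx² = 2373334.61, Σy² = 5666
Sxx = Σx² − (Σx)²/n = 2373334.61 − 2324621.315714 = 48713.294286
Sxy = Σxy − (Σx)(Σy)/n = 113613.9 − 109491.571429 = 4122.328571
Syy = Σy² − (Σy)²/n = 5666 − 5157.142857 = 508.857143
R² = Sxy²/(Sxx·Syy) = (4122.328571)²/(48713.294286·508.857143) = 0.685554

0.686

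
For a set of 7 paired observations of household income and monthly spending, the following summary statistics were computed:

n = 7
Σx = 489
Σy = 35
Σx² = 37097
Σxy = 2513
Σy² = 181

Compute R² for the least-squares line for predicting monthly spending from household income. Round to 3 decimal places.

Sxx = Σx² − (Σx)²/n = 37097 − 34160.142857 = 2936.857143
Sxy = Σxy − (Σx)(Σy)/n = 2513 − 2445 = 68
Syy = Σy² − (Σy)²/n = 181 − 175 = 6
R² = Sxy²/(Sxx·Syy) = (68)²/(2936.857143·6) = 0.262412

0.262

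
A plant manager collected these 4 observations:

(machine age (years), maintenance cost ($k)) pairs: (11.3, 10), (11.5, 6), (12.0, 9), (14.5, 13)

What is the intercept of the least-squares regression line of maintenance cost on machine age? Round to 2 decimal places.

n = 4, Σx = 49.3, Σy = 38, Σxy = 478.5, Σx² = 614.19
Sxx = Σx² − (Σx)²/n = 614.19 − 607.6225 = 6.5675
Sxy = Σxy − (Σx)(Σy)/n = 478.5 − 468.35 = 10.15
b = Sxy/Sxx = 10.15/6.5675 = 1.545489
a = ȳ − b·x̄ = 9.5 − 1.545489·12.325 = -9.548154

-9.55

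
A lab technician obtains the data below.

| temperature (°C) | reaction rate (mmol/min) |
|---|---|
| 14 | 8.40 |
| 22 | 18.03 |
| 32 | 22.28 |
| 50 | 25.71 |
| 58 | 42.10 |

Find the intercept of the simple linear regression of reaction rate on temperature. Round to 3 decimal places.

1.432

n = 5, Σx = 176, Σy = 116.52, Σxy = 4954.52, Σx² = 7568
Sxx = Σx² − (Σx)²/n = 7568 − 6195.2 = 1372.8
Sxy = Σxy − (Σx)(Σy)/n = 4954.52 − 4101.504 = 853.016
b = Sxy/Sxx = 853.016/1372.8 = 0.621369
a = ȳ − b·x̄ = 23.304 − 0.621369·35.2 = 1.431795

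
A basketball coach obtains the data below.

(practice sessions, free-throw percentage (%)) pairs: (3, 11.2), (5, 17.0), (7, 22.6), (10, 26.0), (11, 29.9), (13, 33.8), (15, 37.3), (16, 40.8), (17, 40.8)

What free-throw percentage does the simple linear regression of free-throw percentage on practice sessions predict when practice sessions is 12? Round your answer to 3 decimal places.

n = 9, Σx = 97, Σy = 259.4, Σxy = 3211, Σx² = 1243
Sxx = Σx² − (Σx)²/n = 1243 − 1045.444444 = 197.555556
Sxy = Σxy − (Σx)(Σy)/n = 3211 − 2795.755556 = 415.244444
b = Sxy/Sxx = 415.244444/197.555556 = 2.101912
a = ȳ − b·x̄ = 28.822222 − 2.101912·10.777778 = 6.168279
ŷ(12) = a + b·12 = 6.168279 + 2.101912·12 = 31.391226

31.391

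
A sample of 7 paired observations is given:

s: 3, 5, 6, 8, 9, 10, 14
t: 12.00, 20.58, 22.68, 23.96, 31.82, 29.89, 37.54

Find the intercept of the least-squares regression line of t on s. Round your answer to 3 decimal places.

n = 7, Σx = 55, Σy = 178.47, Σxy = 1577.5, Σx² = 511
Sxx = Σx² − (Σx)²/n = 511 − 432.142857 = 78.857143
Sxy = Σxy − (Σx)(Σy)/n = 1577.5 − 1402.264286 = 175.235714
b = Sxy/Sxx = 175.235714/78.857143 = 2.222192
a = ȳ − b·x̄ = 25.495714 − 2.222192·7.857143 = 8.035634

8.036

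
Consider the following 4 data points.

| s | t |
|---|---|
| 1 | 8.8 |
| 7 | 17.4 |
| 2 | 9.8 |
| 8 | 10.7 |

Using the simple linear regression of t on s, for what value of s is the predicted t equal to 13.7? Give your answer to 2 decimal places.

7.42

n = 4, Σx = 18, Σy = 46.7, Σxy = 235.8, Σx² = 118
Sxx = Σx² − (Σx)²/n = 118 − 81 = 37
Sxy = Σxy − (Σx)(Σy)/n = 235.8 − 210.15 = 25.65
b = Sxy/Sxx = 25.65/37 = 0.693243
a = ȳ − b·x̄ = 11.675 − 0.693243·4.5 = 8.555405
Set a + b·x = 13.7: x = (13.7 − 8.555405) / 0.693243 = 7.421053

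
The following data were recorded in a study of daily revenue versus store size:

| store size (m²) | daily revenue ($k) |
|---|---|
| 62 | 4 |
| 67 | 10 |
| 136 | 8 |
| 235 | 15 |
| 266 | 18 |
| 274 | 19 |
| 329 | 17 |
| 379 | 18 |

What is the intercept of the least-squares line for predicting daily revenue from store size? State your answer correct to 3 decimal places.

4.415

n = 8, Σx = 1748, Σy = 109, Σxy = 27940, Σx² = 479768
Sxx = Σx² − (Σx)²/n = 479768 − 381938 = 97830
Sxy = Σxy − (Σx)(Σy)/n = 27940 − 23816.5 = 4123.5
b = Sxy/Sxx = 4123.5/97830 = 0.042150
a = ȳ − b·x̄ = 13.625 − 0.042150·218.5 = 4.415302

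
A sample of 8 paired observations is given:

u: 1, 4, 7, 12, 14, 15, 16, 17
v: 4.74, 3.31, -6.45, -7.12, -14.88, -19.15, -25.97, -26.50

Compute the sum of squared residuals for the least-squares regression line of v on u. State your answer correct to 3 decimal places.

n = 8, Σx = 86, Σy = -92.02, Σxy = -1474.2, Σx² = 1176, Σy² = 2090.5484
Sxx = Σx² − (Σx)²/n = 1176 − 924.5 = 251.5
Sxy = Σxy − (Σx)(Σy)/n = -1474.2 − (-989.215) = -484.985
Syy = Σy² − (Σy)²/n = 2090.5484 − 1058.46005 = 1032.08835
b = Sxy/Sxx = -484.985/251.5 = -1.928370
SSE = Syy − b·Sxy = 1032.08835 − (-1.928370)·(-484.985) = 96.857932

96.858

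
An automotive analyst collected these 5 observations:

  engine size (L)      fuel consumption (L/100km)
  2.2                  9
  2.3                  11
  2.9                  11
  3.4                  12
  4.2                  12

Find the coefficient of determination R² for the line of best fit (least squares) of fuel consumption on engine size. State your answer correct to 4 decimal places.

0.6229

n = 5, Σx = 15, Σy = 55, Σxy = 168.2, Σx² = 47.74, Σy² = 611
Sxx = Σx² − (Σx)²/n = 47.74 − 45 = 2.74
Sxy = Σxy − (Σx)(Σy)/n = 168.2 − 165 = 3.2
Syy = Σy² − (Σy)²/n = 611 − 605 = 6
R² = Sxy²/(Sxx·Syy) = (3.2)²/(2.74·6) = 0.622871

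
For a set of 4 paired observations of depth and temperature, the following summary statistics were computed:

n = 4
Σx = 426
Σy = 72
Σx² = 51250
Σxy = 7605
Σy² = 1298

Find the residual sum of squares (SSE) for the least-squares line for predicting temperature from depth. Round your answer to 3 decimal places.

1.325

Sxx = Σx² − (Σx)²/n = 51250 − 45369 = 5881
Sxy = Σxy − (Σx)(Σy)/n = 7605 − 7668 = -63
Syy = Σy² − (Σy)²/n = 1298 − 1296 = 2
b = Sxy/Sxx = -63/5881 = -0.010712
SSE = Syy − b·Sxy = 2 − (-0.010712)·(-63) = 1.325115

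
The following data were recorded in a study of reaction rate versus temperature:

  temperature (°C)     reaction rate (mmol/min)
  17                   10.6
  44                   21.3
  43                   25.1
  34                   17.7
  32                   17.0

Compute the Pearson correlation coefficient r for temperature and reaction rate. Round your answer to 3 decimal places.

n = 5, Σx = 170, Σy = 91.7, Σxy = 3342.5, Σx² = 6254, Σy² = 1798.35
Sxx = Σx² − (Σx)²/n = 6254 − 5780 = 474
Sxy = Σxy − (Σx)(Σy)/n = 3342.5 − 3117.8 = 224.7
Syy = Σy² − (Σy)²/n = 1798.35 − 1681.778 = 116.572
r = Sxy/√(Sxx·Syy) = 224.7/√(55255.128) = 224.7/235.064093 = 0.955910

0.956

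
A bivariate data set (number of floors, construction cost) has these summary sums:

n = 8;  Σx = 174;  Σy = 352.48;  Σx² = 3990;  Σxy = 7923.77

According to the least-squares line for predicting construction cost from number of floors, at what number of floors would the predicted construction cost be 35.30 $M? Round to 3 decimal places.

Sxx = Σx² − (Σx)²/n = 3990 − 3784.5 = 205.5
Sxy = Σxy − (Σx)(Σy)/n = 7923.77 − 7666.44 = 257.33
b = Sxy/Sxx = 257.33/205.5 = 1.252214
a = ȳ − b·x̄ = 44.06 − 1.252214·21.75 = 16.824343
Set a + b·x = 35.30: x = (35.30 − 16.824343) / 1.252214 = 14.754391

14.754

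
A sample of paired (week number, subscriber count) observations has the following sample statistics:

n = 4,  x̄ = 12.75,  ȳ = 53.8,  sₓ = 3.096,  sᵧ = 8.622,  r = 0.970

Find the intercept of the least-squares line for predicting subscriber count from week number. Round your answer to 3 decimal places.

19.358

b = r · sᵧ/sₓ = 0.97 · 8.622/3.096 = 2.701337
a = ȳ − b·x̄ = 53.8 − 2.701337·12.75 = 19.357951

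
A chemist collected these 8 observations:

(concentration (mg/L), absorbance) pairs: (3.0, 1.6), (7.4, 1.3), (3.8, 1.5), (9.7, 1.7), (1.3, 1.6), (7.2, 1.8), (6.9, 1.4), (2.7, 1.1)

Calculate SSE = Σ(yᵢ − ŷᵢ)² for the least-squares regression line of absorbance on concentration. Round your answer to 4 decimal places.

0.3328

n = 8, Σx = 42, Σy = 12, Σxy = 64.28, Σx² = 280.72, Σy² = 18.36
Sxx = Σx² − (Σx)²/n = 280.72 − 220.5 = 60.22
Sxy = Σxy − (Σx)(Σy)/n = 64.28 − 63 = 1.28
Syy = Σy² − (Σy)²/n = 18.36 − 18 = 0.36
b = Sxy/Sxx = 1.28/60.22 = 0.021255
SSE = Syy − b·Sxy = 0.36 − 0.021255·1.28 = 0.332793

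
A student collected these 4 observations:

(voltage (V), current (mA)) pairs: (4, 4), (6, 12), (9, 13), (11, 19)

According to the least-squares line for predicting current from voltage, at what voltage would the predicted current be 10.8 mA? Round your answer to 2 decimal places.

n = 4, Σx = 30, Σy = 48, Σxy = 414, Σx² = 254
Sxx = Σx² − (Σx)²/n = 254 − 225 = 29
Sxy = Σxy − (Σx)(Σy)/n = 414 − 360 = 54
b = Sxy/Sxx = 54/29 = 1.862069
a = ȳ − b·x̄ = 12 − 1.862069·7.5 = -1.965517
Set a + b·x = 10.8: x = (10.8 − (-1.965517)) / 1.862069 = 6.855556

6.86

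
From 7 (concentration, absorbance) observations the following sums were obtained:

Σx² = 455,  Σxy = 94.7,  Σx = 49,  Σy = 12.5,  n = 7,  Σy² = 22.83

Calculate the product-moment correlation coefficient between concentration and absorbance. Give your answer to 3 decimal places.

Sxx = Σx² − (Σx)²/n = 455 − 343 = 112
Sxy = Σxy − (Σx)(Σy)/n = 94.7 − 87.5 = 7.2
Syy = Σy² − (Σy)²/n = 22.83 − 22.321429 = 0.508571
r = Sxy/√(Sxx·Syy) = 7.2/√(56.96) = 7.2/7.547185 = 0.953998

0.954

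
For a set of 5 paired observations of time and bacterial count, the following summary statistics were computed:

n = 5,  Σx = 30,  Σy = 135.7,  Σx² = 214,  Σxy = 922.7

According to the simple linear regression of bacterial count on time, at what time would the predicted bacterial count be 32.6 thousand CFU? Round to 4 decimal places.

Sxx = Σx² − (Σx)²/n = 214 − 180 = 34
Sxy = Σxy − (Σx)(Σy)/n = 922.7 − 814.2 = 108.5
b = Sxy/Sxx = 108.5/34 = 3.191176
a = ȳ − b·x̄ = 27.14 − 3.191176·6 = 7.992941
Set a + b·x = 32.6: x = (32.6 − 7.992941) / 3.191176 = 7.710968

7.7110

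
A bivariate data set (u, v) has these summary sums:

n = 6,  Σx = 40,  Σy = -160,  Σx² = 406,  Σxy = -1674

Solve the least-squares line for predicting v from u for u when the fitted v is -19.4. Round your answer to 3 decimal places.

Sxx = Σx² − (Σx)²/n = 406 − 266.666667 = 139.333333
Sxy = Σxy − (Σx)(Σy)/n = -1674 − (-1066.666667) = -607.333333
b = Sxy/Sxx = -607.333333/139.333333 = -4.358852
a = ȳ − b·x̄ = -26.666667 − (-4.358852)·6.666667 = 2.392344
Set a + b·x = -19.4: x = (-19.4 − 2.392344) / (-4.358852) = 4.999561

5.000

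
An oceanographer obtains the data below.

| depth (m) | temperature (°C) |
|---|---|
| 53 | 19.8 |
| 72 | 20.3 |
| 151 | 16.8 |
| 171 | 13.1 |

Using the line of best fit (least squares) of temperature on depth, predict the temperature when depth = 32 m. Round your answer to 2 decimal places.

n = 4, Σx = 447, Σy = 70, Σxy = 7287.9, Σx² = 60035
Sxx = Σx² − (Σx)²/n = 60035 − 49952.25 = 10082.75
Sxy = Σxy − (Σx)(Σy)/n = 7287.9 − 7822.5 = -534.6
b = Sxy/Sxx = -534.6/10082.75 = -0.053021
a = ȳ − b·x̄ = 17.5 − (-0.053021)·111.75 = 23.425125
ŷ(32) = a + b·32 = 23.425125 + (-0.053021)·32 = 21.728445

21.73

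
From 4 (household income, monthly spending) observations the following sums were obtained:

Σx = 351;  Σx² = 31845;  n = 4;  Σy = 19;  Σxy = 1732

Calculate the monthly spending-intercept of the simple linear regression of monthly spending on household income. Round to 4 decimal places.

Sxx = Σx² − (Σx)²/n = 31845 − 30800.25 = 1044.75
Sxy = Σxy − (Σx)(Σy)/n = 1732 − 1667.25 = 64.75
b = Sxy/Sxx = 64.75/1044.75 = 0.061977
a = ȳ − b·x̄ = 4.75 − 0.061977·87.75 = -0.688442

-0.6884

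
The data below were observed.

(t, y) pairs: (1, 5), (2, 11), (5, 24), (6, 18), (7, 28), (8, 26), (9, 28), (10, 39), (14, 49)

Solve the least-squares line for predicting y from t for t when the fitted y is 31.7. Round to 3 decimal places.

n = 9, Σx = 62, Σy = 228, Σxy = 1987, Σx² = 556
Sxx = Σx² − (Σx)²/n = 556 − 427.111111 = 128.888889
Sxy = Σxy − (Σx)(Σy)/n = 1987 − 1570.666667 = 416.333333
b = Sxy/Sxx = 416.333333/128.888889 = 3.230172
a = ȳ − b·x̄ = 25.333333 − 3.230172·6.888889 = 3.081034
Set a + b·x = 31.7: x = (31.7 − 3.081034) / 3.230172 = 8.859888

8.860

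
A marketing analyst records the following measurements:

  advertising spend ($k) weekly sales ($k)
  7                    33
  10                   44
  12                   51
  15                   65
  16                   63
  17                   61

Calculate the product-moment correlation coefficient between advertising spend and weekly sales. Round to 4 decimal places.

n = 6, Σx = 77, Σy = 317, Σxy = 4303, Σx² = 1063, Σy² = 17541
Sxx = Σx² − (Σx)²/n = 1063 − 988.166667 = 74.833333
Sxy = Σxy − (Σx)(Σy)/n = 4303 − 4068.166667 = 234.833333
Syy = Σy² − (Σy)²/n = 17541 − 16748.166667 = 792.833333
r = Sxy/√(Sxx·Syy) = 234.833333/√(59330.361111) = 234.833333/243.578244 = 0.964098

0.9641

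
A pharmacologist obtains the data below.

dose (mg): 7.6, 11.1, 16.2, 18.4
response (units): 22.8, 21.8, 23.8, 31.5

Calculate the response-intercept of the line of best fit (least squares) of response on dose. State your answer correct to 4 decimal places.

n = 4, Σx = 53.3, Σy = 99.9, Σxy = 1380.42, Σx² = 781.97
Sxx = Σx² − (Σx)²/n = 781.97 − 710.2225 = 71.7475
Sxy = Σxy − (Σx)(Σy)/n = 1380.42 − 1331.1675 = 49.2525
b = Sxy/Sxx = 49.2525/71.7475 = 0.686470
a = ȳ − b·x̄ = 24.975 − 0.686470·13.325 = 15.827788

15.8278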